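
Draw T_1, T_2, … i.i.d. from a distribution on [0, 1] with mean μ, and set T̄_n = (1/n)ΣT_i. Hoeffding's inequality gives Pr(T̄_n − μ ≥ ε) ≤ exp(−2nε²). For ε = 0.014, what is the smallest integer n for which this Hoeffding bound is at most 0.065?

Require exp(−2nε²) ≤ 0.065, i.e. 2nε² ≥ ln(1/0.065) = 2.733368.
So n ≥ 2.733368 / (2·0.014²) = 6972.878.
The smallest integer n is 6973.

6973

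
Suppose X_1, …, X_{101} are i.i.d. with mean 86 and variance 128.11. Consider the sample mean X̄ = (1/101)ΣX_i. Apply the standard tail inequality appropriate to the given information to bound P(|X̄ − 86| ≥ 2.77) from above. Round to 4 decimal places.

0.1653

With mean and variance of each term known, Chebyshev's inequality bounds the deviation of the sum (or sample mean).
Var(X̄) = Var(X_i)/n = 128.11/101 = 1.2684.
Chebyshev: P(|X̄ − 86| ≥ 2.77) ≤ Var(X̄)/(2.77)² = 128.11/(101·2.77²) = 0.1653.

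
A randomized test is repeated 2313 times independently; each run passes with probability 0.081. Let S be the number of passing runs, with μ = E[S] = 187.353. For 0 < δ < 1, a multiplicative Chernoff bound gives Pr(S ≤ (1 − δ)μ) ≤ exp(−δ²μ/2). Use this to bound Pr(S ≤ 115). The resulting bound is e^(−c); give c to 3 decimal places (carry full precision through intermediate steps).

Write 115 = (1 − δ)μ, so δ = 1 − 115/187.353 = 0.3861854…
Then the exponent is δ²μ/2 = (μ − 115)²/(2μ) = 13.970837.

13.971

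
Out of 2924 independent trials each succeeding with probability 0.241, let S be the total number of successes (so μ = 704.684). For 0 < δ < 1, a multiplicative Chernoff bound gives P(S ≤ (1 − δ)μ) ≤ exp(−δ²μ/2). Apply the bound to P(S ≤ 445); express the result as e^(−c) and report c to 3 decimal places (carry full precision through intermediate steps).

47.848

Write 445 = (1 − δ)μ, so δ = 1 − 445/704.684 = 0.3685113…
Then the exponent is δ²μ/2 = (μ − 445)²/(2μ) = 47.848241.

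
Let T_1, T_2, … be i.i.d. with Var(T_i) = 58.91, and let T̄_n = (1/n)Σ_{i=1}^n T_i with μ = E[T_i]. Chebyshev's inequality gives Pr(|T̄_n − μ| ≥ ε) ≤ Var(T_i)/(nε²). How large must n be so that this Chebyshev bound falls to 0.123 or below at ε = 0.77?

808

Require 58.91/(n·0.77²) ≤ 0.123, i.e. n ≥ 58.91/(0.123·0.77²) = 807.797.
The smallest integer n is 808.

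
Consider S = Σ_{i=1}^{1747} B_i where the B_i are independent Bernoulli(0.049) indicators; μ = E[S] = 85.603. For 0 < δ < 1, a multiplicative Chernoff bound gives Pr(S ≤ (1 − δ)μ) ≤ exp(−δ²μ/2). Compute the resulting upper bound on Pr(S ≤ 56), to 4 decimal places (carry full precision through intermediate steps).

Write 56 = (1 − δ)μ, so δ = 1 − 56/85.603 = 0.3458173…
Then the exponent is δ²μ/2 = (μ − 56)²/(2μ) = 5.118615.
Bound = exp(−5.118615) = 0.00598.

0.0060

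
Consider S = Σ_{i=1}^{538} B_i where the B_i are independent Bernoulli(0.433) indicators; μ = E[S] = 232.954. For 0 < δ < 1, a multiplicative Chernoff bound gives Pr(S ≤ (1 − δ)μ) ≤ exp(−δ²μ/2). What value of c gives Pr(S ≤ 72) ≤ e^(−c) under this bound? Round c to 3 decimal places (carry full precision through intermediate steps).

Write 72 = (1 − δ)μ, so δ = 1 − 72/232.954 = 0.6909261…
Then the exponent is δ²μ/2 = (μ − 72)²/(2μ) = 55.603660.

55.604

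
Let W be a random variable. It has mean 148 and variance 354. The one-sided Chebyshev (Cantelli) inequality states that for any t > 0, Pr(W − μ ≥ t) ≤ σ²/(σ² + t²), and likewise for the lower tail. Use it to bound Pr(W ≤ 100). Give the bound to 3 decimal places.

Here σ² = 354 and t = 48, so σ² + t² = 2658.
Cantelli's bound: 354/2658 = 0.1332.

0.133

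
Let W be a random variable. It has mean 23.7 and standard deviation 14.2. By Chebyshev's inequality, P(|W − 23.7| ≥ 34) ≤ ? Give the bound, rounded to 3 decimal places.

Chebyshev: P(|W − μ| ≥ t) ≤ Var(W)/t².
Var(W) = σ² = 14.2² = 201.64.
Bound = 201.64 / 1156 = 0.1744.

0.174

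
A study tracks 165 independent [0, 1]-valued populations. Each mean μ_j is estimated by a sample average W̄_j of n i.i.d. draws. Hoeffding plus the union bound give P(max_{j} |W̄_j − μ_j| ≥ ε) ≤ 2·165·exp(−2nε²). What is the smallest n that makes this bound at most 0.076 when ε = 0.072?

Need 2·165·exp(−2nε²) ≤ 0.076, i.e. exp(−2nε²) ≤ 0.076/330.
So 2nε² ≥ ln(330/0.076) = 8.376115.
Hence n ≥ 8.376115/(2·0.072²) = 807.881.
The smallest integer n is 808.

808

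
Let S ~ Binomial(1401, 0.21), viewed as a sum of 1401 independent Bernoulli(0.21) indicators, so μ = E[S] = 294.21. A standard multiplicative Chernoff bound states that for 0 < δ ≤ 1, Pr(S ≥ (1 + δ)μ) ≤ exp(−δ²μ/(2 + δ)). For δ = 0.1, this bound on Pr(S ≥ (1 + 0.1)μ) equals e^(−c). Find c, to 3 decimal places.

1.401

c = δ²μ/(2 + δ) = 0.1²·294.21/(2 + 0.1) = 1.4010.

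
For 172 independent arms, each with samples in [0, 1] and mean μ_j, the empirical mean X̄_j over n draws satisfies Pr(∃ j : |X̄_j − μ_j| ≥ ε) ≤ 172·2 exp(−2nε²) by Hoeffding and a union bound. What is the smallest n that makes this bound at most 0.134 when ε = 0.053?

Need 2·172·exp(−2nε²) ≤ 0.134, i.e. exp(−2nε²) ≤ 0.134/344.
So 2nε² ≥ ln(344/0.134) = 7.850557.
Hence n ≥ 7.850557/(2·0.053²) = 1397.394.
The smallest integer n is 1398.

1398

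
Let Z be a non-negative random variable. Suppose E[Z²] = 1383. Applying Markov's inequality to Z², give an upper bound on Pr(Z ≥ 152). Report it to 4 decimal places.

Since Z ≥ 0, the event {Z ≥ 152} is the same as {Z² ≥ 23104}.
Markov's inequality applied to Z² gives Pr(Z² ≥ 23104) ≤ E[Z²]/23104 = 1383/23104 = 0.0599.

0.0599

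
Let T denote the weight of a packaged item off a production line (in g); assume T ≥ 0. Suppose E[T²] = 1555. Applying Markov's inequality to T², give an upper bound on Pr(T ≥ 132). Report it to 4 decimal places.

Since T ≥ 0, the event {T ≥ 132} is the same as {T² ≥ 17424}.
Markov's inequality applied to T² gives Pr(T² ≥ 17424) ≤ E[T²]/17424 = 1555/17424 = 0.0892.

0.0892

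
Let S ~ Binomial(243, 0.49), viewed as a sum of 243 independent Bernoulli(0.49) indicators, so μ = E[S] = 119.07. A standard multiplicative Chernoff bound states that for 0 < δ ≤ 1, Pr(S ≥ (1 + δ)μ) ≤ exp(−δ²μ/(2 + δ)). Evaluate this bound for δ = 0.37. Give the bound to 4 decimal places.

Exponent = δ²μ/(2 + δ) = 0.37²·119.07/2.37 = 6.8779.
Bound = exp(−6.8779) = 0.00103.

0.0010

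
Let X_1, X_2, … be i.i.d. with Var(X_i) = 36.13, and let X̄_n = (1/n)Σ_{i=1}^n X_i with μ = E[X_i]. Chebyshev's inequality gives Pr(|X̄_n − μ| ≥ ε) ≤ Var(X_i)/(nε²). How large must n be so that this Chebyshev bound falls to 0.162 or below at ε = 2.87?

Require 36.13/(n·2.87²) ≤ 0.162, i.e. n ≥ 36.13/(0.162·2.87²) = 27.076.
The smallest integer n is 28.

28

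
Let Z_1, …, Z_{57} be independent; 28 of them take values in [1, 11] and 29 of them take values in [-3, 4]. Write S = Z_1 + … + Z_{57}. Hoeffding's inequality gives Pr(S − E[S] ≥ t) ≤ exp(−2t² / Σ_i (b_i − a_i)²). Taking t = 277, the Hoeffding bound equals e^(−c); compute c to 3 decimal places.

Σ(b_i − a_i)² = 28·10² + 29·7² = 4221.
c = 2t² / 4221 = 2·277² / 4221 = 36.3558.

36.356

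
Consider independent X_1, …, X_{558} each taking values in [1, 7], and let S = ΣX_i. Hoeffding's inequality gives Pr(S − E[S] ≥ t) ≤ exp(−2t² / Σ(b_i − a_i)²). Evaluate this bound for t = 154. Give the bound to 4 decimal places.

Σ(b_i − a_i)² = 558·(6)² = 20088.
Exponent = 2·154²/20088 = 2.3612.
Bound = exp(−2.3612) = 0.09431.

0.0943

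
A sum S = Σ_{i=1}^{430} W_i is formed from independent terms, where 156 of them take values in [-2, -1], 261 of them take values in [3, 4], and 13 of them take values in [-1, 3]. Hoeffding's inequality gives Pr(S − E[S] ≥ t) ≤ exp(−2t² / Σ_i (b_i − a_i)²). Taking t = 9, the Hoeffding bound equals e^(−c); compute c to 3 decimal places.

0.259

Σ(b_i − a_i)² = 156·1² + 261·1² + 13·4² = 625.
c = 2t² / 625 = 2·9² / 625 = 0.2592.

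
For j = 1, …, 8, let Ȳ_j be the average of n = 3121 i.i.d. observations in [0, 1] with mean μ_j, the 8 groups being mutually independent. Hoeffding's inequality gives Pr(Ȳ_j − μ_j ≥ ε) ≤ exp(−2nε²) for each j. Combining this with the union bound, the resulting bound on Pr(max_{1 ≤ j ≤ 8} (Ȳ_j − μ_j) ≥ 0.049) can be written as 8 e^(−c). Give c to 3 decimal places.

14.987

Union bound over the 8 events: Pr(max_{1 ≤ j ≤ 8} (Ȳ_j − μ_j) ≥ 0.049) ≤ 8·exp(−2nε²) = 8 exp(−2·3121·0.049²).
So c = 2·3121·0.049² = 14.9870.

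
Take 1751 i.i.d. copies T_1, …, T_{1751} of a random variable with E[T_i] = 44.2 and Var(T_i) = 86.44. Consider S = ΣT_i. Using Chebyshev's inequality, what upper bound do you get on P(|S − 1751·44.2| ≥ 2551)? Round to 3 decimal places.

Var(S) = n·Var(T_i) = 1751·86.44 = 151356.44.
Chebyshev: P(|S − 1751·44.2| ≥ 2551) ≤ Var(S)/2551² = 151356.44/6507601 = 0.0233.

0.023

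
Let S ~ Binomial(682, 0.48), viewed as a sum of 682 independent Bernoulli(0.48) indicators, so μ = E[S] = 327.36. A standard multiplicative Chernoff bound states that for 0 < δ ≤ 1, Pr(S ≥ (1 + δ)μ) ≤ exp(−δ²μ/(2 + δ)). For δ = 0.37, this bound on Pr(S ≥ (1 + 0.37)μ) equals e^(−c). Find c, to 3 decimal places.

18.910

c = δ²μ/(2 + δ) = 0.37²·327.36/(2 + 0.37) = 18.9095.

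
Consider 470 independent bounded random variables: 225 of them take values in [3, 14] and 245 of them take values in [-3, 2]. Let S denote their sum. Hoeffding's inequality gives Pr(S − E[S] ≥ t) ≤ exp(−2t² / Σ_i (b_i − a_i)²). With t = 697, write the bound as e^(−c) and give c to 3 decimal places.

Σ(b_i − a_i)² = 225·11² + 245·5² = 33350.
c = 2t² / 33350 = 2·697² / 33350 = 29.1340.

29.134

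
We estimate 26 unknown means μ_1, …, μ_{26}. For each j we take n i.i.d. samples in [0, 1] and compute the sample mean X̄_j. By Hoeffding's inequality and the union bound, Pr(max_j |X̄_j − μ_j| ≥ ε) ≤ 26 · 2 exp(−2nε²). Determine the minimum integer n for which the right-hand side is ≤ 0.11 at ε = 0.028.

3928

Need 2·26·exp(−2nε²) ≤ 0.11, i.e. exp(−2nε²) ≤ 0.11/52.
So 2nε² ≥ ln(52/0.11) = 6.158519.
Hence n ≥ 6.158519/(2·0.028²) = 3927.627.
The smallest integer n is 3928.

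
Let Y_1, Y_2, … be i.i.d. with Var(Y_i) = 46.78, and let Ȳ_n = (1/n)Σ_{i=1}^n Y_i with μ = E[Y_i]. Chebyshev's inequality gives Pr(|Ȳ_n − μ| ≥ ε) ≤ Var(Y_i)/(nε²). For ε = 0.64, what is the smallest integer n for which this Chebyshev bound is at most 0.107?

Require 46.78/(n·0.64²) ≤ 0.107, i.e. n ≥ 46.78/(0.107·0.64²) = 1067.374.
The smallest integer n is 1068.

1068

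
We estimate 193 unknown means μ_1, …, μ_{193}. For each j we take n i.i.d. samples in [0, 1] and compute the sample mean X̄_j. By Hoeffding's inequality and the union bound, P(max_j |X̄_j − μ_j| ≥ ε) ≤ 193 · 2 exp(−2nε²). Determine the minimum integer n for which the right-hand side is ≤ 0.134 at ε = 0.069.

837

Need 2·193·exp(−2nε²) ≤ 0.134, i.e. exp(−2nε²) ≤ 0.134/386.
So 2nε² ≥ ln(386/0.134) = 7.965753.
Hence n ≥ 7.965753/(2·0.069²) = 836.563.
The smallest integer n is 837.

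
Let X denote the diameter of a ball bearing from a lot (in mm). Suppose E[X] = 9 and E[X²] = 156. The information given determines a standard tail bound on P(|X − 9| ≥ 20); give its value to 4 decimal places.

0.1875

The first two moments determine the variance, so Chebyshev's inequality is the sharpest standard bound available.
Var(X) = E[X²] − (E[X])² = 156 − 81 = 75.
Chebyshev's inequality: P(|X − μ| ≥ t) ≤ Var(X)/t² = 75/400 = 0.1875.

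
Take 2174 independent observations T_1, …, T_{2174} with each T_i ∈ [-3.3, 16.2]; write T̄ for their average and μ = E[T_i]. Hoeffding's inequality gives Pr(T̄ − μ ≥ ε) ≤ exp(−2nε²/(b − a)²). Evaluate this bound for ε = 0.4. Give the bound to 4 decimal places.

Exponent: 2nε²/(b − a)² = 2·2174·0.4² / 19.5² = 1.82953.
Bound = exp(−1.82953) = 0.16049.

0.1605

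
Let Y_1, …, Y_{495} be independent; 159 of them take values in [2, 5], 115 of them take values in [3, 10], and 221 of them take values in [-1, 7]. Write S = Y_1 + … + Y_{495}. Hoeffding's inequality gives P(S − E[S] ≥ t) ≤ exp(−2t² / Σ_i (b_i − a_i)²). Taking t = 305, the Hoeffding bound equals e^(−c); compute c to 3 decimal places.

8.772

Σ(b_i − a_i)² = 159·3² + 115·7² + 221·8² = 21210.
c = 2t² / 21210 = 2·305² / 21210 = 8.7718.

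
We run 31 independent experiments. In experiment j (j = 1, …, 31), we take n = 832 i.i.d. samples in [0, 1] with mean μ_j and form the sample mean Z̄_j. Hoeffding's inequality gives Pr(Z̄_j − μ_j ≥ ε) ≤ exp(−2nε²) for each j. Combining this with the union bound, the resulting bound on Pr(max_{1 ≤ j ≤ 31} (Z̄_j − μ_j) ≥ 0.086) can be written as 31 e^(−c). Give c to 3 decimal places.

12.307

Union bound over the 31 events: Pr(max_{1 ≤ j ≤ 31} (Z̄_j − μ_j) ≥ 0.086) ≤ 31·exp(−2nε²) = 31 exp(−2·832·0.086²).
So c = 2·832·0.086² = 12.3069.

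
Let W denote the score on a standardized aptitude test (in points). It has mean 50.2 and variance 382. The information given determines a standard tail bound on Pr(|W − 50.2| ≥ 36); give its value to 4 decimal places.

Mean and variance are known, so Chebyshev's inequality applies.
Chebyshev: Pr(|W − μ| ≥ t) ≤ Var(W)/t².
Bound = 382 / 1296 = 0.2948.

0.2948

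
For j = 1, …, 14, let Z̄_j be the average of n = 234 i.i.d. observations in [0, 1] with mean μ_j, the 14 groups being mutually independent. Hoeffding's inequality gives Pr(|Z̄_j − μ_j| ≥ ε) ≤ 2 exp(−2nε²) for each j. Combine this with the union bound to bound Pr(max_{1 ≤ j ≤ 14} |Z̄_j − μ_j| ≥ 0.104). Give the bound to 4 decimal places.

0.1773

Per-experiment Hoeffding bound: 2·exp(−2·234·0.104²) = 2·exp(−5.06189) = 0.012667.
Union bound over 14 events: 14·0.012667 = 0.17734.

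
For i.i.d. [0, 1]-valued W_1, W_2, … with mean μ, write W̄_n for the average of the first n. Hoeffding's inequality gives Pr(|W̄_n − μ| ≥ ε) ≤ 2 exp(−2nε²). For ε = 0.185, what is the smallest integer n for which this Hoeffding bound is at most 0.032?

Require 2·exp(−2nε²) ≤ 0.032, i.e. 2nε² ≥ ln(2/0.032) = 4.135167.
So n ≥ 4.135167 / (2·0.185²) = 60.411.
The smallest integer n is 61.

61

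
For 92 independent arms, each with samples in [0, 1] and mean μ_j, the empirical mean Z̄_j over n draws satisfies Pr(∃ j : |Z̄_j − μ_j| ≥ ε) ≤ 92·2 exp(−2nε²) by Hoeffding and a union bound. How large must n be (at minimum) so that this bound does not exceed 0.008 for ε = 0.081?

Need 2·92·exp(−2nε²) ≤ 0.008, i.e. exp(−2nε²) ≤ 0.008/184.
So 2nε² ≥ ln(184/0.008) = 10.043249.
Hence n ≥ 10.043249/(2·0.081²) = 765.375.
The smallest integer n is 766.

766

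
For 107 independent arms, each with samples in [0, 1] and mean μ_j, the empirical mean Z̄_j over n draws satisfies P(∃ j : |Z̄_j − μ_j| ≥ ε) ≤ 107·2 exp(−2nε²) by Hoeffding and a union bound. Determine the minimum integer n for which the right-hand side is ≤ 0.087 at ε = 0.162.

Need 2·107·exp(−2nε²) ≤ 0.087, i.e. exp(−2nε²) ≤ 0.087/214.
So 2nε² ≥ ln(214/0.087) = 7.807823.
Hence n ≥ 7.807823/(2·0.162²) = 148.754.
The smallest integer n is 149.

149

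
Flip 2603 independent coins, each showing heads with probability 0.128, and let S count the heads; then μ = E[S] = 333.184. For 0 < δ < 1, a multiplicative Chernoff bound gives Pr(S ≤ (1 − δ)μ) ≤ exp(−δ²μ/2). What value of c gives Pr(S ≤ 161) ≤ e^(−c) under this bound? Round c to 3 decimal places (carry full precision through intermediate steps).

44.491

Write 161 = (1 − δ)μ, so δ = 1 − 161/333.184 = 0.5167835…
Then the exponent is δ²μ/2 = (μ − 161)²/(2μ) = 44.490927.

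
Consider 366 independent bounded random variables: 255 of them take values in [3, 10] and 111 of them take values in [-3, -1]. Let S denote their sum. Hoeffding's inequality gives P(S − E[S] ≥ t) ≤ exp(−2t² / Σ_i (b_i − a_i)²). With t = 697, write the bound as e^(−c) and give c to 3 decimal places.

75.092

Σ(b_i − a_i)² = 255·7² + 111·2² = 12939.
c = 2t² / 12939 = 2·697² / 12939 = 75.0922.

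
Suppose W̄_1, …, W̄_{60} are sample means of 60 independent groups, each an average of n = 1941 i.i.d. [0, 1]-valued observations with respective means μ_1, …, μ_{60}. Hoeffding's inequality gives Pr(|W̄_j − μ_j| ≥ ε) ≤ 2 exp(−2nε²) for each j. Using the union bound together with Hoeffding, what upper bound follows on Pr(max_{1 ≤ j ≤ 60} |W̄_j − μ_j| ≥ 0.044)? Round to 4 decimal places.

0.0653

Per-experiment Hoeffding bound: 2·exp(−2·1941·0.044²) = 2·exp(−7.51555) = 0.0010891.
Union bound over 60 events: 60·0.0010891 = 0.06535.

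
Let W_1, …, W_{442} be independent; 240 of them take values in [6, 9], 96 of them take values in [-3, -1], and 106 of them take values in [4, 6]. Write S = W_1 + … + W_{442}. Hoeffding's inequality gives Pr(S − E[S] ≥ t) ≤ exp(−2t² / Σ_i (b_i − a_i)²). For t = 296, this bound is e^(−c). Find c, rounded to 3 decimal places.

Σ(b_i − a_i)² = 240·3² + 96·2² + 106·2² = 2968.
c = 2t² / 2968 = 2·296² / 2968 = 59.0404.

59.040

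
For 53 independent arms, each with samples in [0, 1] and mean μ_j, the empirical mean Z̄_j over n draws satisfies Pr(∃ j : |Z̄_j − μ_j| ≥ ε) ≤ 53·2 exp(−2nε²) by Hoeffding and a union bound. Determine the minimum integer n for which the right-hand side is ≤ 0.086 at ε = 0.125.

228

Need 2·53·exp(−2nε²) ≤ 0.086, i.e. exp(−2nε²) ≤ 0.086/106.
So 2nε² ≥ ln(106/0.086) = 7.116847.
Hence n ≥ 7.116847/(2·0.125²) = 227.739.
The smallest integer n is 228.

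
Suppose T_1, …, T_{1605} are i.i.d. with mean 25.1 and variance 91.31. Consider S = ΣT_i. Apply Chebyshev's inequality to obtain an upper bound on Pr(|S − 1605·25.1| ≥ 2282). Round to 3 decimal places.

0.028

Var(S) = n·Var(T_i) = 1605·91.31 = 146552.55.
Chebyshev: Pr(|S − 1605·25.1| ≥ 2282) ≤ Var(S)/2282² = 146552.55/5207524 = 0.0281.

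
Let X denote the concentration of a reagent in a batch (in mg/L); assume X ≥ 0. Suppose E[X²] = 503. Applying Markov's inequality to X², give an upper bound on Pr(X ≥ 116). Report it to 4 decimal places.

0.0374

Since X ≥ 0, the event {X ≥ 116} is the same as {X² ≥ 13456}.
Markov's inequality applied to X² gives Pr(X² ≥ 13456) ≤ E[X²]/13456 = 503/13456 = 0.0374.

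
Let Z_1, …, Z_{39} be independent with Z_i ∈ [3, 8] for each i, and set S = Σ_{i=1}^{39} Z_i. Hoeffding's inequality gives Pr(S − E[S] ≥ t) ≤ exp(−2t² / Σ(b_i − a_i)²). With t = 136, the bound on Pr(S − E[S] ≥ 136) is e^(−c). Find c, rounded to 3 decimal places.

37.941

Σ(b_i − a_i)² = 39·(5)² = 975.
c = 2t²/975 = 2·136²/975 = 37.9405.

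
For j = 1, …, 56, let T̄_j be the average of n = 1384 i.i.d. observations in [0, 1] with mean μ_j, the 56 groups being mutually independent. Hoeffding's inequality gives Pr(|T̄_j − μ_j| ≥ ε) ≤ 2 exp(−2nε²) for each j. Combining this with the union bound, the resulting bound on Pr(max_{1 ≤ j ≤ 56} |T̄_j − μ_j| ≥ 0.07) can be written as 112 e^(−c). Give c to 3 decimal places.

13.563

Union bound over the 56 events: Pr(max_{1 ≤ j ≤ 56} |T̄_j − μ_j| ≥ 0.07) ≤ 56·2·exp(−2nε²) = 112 exp(−2·1384·0.07²).
So c = 2·1384·0.07² = 13.5632.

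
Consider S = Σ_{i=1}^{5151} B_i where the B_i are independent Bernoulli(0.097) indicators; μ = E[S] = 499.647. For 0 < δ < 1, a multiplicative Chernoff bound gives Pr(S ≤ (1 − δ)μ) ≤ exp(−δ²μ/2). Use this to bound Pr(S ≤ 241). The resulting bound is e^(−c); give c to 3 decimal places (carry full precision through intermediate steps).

66.946

Write 241 = (1 − δ)μ, so δ = 1 − 241/499.647 = 0.5176595…
Then the exponent is δ²μ/2 = (μ − 241)²/(2μ) = 66.945534.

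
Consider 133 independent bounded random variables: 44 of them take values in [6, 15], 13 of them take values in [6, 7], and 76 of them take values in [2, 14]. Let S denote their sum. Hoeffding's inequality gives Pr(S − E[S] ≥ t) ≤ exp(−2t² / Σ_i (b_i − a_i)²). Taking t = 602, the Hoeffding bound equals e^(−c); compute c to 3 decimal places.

Σ(b_i − a_i)² = 44·9² + 13·1² + 76·12² = 14521.
c = 2t² / 14521 = 2·602² / 14521 = 49.9145.

49.914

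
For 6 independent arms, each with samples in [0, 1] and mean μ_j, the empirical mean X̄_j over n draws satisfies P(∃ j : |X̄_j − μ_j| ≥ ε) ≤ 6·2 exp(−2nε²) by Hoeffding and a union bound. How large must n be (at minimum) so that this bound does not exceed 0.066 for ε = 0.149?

118

Need 2·6·exp(−2nε²) ≤ 0.066, i.e. exp(−2nε²) ≤ 0.066/12.
So 2nε² ≥ ln(12/0.066) = 5.203007.
Hence n ≥ 5.203007/(2·0.149²) = 117.180.
The smallest integer n is 118.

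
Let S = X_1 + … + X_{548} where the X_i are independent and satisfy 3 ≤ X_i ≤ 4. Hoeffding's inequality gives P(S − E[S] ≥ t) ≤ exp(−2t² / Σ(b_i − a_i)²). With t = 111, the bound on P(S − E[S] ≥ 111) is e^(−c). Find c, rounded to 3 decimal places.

Σ(b_i − a_i)² = 548·(1)² = 548.
c = 2t²/548 = 2·111²/548 = 44.9672.

44.967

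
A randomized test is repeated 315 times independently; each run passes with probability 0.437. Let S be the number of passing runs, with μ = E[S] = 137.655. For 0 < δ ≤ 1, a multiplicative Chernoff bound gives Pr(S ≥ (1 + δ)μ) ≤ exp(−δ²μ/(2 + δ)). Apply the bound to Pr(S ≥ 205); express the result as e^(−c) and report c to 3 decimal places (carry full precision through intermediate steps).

Write 205 = (1 + δ)μ, so δ = 205/137.655 − 1 = 0.4892303…
Then the exponent is δ²μ/(2 + δ) = (205 − μ)² / (μ·(2 + δ)) = 13.235905.

13.236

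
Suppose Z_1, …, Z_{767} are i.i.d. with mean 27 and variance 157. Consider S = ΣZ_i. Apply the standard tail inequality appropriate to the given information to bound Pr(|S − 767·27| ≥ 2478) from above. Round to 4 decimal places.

With mean and variance of each term known, Chebyshev's inequality bounds the deviation of the sum (or sample mean).
Var(S) = n·Var(Z_i) = 767·157 = 120419.
Chebyshev: Pr(|S − 767·27| ≥ 2478) ≤ Var(S)/2478² = 120419/6140484 = 0.0196.

0.0196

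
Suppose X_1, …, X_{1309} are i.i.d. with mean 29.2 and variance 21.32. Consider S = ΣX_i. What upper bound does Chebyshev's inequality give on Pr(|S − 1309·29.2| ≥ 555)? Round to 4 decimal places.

0.0906

Var(S) = n·Var(X_i) = 1309·21.32 = 27907.88.
Chebyshev: Pr(|S − 1309·29.2| ≥ 555) ≤ Var(S)/555² = 27907.88/308025 = 0.0906.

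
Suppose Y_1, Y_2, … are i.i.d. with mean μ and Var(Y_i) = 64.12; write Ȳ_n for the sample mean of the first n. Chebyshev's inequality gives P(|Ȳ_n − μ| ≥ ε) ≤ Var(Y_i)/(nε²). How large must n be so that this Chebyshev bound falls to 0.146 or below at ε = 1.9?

Require 64.12/(n·1.9²) ≤ 0.146, i.e. n ≥ 64.12/(0.146·1.9²) = 121.656.
The smallest integer n is 122.

122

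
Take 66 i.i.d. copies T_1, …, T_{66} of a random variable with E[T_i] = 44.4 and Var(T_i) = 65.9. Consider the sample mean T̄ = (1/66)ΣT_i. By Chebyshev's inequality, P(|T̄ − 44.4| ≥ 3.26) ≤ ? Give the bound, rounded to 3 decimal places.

Var(T̄) = Var(T_i)/n = 65.9/66 = 0.99848.
Chebyshev: P(|T̄ − 44.4| ≥ 3.26) ≤ Var(T̄)/(3.26)² = 65.9/(66·3.26²) = 0.0940.

0.094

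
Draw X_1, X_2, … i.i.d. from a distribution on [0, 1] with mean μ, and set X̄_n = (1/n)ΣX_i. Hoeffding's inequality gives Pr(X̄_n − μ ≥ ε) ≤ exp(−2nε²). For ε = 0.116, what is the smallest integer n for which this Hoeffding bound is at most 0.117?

80

Require exp(−2nε²) ≤ 0.117, i.e. 2nε² ≥ ln(1/0.117) = 2.145581.
So n ≥ 2.145581 / (2·0.116²) = 79.726.
The smallest integer n is 80.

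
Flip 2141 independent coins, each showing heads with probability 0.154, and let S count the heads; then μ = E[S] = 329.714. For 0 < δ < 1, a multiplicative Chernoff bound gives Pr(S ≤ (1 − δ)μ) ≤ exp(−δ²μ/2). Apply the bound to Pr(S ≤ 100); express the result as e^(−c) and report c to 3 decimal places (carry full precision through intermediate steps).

Write 100 = (1 − δ)μ, so δ = 1 − 100/329.714 = 0.6967068…
Then the exponent is δ²μ/2 = (μ − 100)²/(2μ) = 80.021658.

80.022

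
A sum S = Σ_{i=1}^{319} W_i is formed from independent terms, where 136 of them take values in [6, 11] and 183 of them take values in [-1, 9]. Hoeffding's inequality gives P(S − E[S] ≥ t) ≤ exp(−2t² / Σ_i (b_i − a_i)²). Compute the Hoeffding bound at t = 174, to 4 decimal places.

Σ(b_i − a_i)² = 136·5² + 183·10² = 21700.
Exponent = 2·174² / 21700 = 2.79041.
Bound = exp(−2.79041) = 0.06140.

0.0614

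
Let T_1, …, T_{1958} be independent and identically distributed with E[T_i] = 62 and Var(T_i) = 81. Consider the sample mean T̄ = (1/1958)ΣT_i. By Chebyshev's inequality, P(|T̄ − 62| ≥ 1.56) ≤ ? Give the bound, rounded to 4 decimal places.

0.0170

Var(T̄) = Var(T_i)/n = 81/1958 = 0.041369.
Chebyshev: P(|T̄ − 62| ≥ 1.56) ≤ Var(T̄)/(1.56)² = 81/(1958·1.56²) = 0.0170.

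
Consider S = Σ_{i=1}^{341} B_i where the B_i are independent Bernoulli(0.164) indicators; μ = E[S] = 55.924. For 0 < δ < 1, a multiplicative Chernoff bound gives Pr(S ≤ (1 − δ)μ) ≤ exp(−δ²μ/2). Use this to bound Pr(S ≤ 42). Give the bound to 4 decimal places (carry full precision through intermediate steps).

Write 42 = (1 − δ)μ, so δ = 1 − 42/55.924 = 0.2489808…
Then the exponent is δ²μ/2 = (μ − 42)²/(2μ) = 1.733404.
Bound = exp(−1.733404) = 0.17668.

0.1767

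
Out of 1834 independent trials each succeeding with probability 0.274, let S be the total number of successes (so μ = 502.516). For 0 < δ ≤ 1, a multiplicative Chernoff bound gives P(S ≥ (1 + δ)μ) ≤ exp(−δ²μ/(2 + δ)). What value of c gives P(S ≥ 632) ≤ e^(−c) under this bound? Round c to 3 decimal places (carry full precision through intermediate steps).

14.778

Write 632 = (1 + δ)μ, so δ = 632/502.516 − 1 = 0.2576714…
Then the exponent is δ²μ/(2 + δ) = (632 − μ)² / (μ·(2 + δ)) = 14.778202.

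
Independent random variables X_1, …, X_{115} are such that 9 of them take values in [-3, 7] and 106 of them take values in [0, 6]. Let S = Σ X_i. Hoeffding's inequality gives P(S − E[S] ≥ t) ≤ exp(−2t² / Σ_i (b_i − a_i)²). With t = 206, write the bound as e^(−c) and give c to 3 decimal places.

Σ(b_i − a_i)² = 9·10² + 106·6² = 4716.
c = 2t² / 4716 = 2·206² / 4716 = 17.9966.

17.997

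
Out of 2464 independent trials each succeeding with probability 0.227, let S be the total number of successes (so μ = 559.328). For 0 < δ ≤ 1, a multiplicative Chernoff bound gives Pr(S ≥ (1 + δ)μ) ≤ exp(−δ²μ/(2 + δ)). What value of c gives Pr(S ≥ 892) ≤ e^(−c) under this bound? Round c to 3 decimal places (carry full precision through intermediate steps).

Write 892 = (1 + δ)μ, so δ = 892/559.328 − 1 = 0.5947709…
Then the exponent is δ²μ/(2 + δ) = (892 − μ)² / (μ·(2 + δ)) = 76.254754.

76.255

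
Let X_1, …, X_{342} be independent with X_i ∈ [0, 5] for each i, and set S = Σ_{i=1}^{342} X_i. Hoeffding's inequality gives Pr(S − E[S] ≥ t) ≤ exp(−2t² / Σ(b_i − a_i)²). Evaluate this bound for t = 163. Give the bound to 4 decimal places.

Σ(b_i − a_i)² = 342·(5)² = 8550.
Exponent = 2·163²/8550 = 6.2150.
Bound = exp(−6.2150) = 0.00200.

0.0020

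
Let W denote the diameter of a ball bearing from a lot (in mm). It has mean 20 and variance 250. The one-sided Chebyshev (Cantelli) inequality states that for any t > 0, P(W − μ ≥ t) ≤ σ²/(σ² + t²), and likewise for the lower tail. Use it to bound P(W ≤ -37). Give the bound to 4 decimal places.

Here σ² = 250 and t = 57, so σ² + t² = 3499.
Cantelli's bound: 250/3499 = 0.0714.

0.0714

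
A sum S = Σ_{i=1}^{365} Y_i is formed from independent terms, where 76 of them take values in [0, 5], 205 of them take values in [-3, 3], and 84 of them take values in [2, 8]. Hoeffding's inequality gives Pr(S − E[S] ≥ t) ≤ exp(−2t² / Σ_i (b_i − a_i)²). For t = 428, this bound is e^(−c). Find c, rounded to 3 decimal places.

29.776

Σ(b_i − a_i)² = 76·5² + 205·6² + 84·6² = 12304.
c = 2t² / 12304 = 2·428² / 12304 = 29.7763.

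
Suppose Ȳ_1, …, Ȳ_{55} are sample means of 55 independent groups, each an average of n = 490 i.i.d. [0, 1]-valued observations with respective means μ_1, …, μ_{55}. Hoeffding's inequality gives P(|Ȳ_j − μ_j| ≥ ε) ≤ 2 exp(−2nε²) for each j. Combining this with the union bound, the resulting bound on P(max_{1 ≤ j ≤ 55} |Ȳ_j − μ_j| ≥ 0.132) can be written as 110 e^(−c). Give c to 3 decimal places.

17.076

Union bound over the 55 events: P(max_{1 ≤ j ≤ 55} |Ȳ_j − μ_j| ≥ 0.132) ≤ 55·2·exp(−2nε²) = 110 exp(−2·490·0.132²).
So c = 2·490·0.132² = 17.0755.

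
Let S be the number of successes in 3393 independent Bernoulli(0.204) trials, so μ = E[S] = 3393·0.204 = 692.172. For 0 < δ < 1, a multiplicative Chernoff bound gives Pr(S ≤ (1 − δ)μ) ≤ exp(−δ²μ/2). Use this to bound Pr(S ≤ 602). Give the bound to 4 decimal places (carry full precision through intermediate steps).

Write 602 = (1 − δ)μ, so δ = 1 − 602/692.172 = 0.130274…
Then the exponent is δ²μ/2 = (μ − 602)²/(2μ) = 5.873533.
Bound = exp(−5.873533) = 0.00281.

0.0028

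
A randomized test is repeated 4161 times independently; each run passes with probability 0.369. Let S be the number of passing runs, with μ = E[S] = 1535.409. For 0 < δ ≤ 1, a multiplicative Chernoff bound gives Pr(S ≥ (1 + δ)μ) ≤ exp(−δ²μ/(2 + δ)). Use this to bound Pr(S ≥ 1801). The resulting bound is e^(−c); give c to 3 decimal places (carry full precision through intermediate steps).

Write 1801 = (1 + δ)μ, so δ = 1801/1535.409 − 1 = 0.1729774…
Then the exponent is δ²μ/(2 + δ) = (1801 − μ)² / (μ·(2 + δ)) = 21.142066.

21.142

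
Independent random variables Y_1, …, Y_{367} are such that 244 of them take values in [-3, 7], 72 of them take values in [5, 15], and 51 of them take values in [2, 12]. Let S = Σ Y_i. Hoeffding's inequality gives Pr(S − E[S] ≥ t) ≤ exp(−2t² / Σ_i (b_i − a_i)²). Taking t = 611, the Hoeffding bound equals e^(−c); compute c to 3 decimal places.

Σ(b_i − a_i)² = 244·10² + 72·10² + 51·10² = 36700.
c = 2t² / 36700 = 2·611² / 36700 = 20.3445.

20.344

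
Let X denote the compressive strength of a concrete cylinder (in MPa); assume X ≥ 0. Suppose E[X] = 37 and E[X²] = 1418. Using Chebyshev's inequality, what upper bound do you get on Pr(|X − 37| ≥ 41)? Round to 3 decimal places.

Var(X) = E[X²] − (E[X])² = 1418 − 1369 = 49.
Chebyshev's inequality: Pr(|X − μ| ≥ t) ≤ Var(X)/t² = 49/1681 = 0.0291.

0.029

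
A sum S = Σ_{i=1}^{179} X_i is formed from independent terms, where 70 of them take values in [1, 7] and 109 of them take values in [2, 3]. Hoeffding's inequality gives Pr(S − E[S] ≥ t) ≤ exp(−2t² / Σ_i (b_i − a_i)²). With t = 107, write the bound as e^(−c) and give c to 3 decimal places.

8.710

Σ(b_i − a_i)² = 70·6² + 109·1² = 2629.
c = 2t² / 2629 = 2·107² / 2629 = 8.7098.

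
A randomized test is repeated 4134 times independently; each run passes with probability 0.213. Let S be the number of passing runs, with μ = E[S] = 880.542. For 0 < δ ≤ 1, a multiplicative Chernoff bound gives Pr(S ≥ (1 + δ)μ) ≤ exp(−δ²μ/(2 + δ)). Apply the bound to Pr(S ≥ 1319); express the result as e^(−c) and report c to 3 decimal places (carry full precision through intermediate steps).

Write 1319 = (1 + δ)μ, so δ = 1319/880.542 − 1 = 0.497941…
Then the exponent is δ²μ/(2 + δ) = (1319 − μ)² / (μ·(2 + δ)) = 87.402476.

87.402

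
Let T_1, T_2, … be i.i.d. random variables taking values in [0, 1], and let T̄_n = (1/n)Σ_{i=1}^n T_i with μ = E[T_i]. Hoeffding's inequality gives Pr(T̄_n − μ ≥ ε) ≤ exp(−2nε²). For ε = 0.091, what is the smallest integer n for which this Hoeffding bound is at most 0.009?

Require exp(−2nε²) ≤ 0.009, i.e. 2nε² ≥ ln(1/0.009) = 4.710531.
So n ≥ 4.710531 / (2·0.091²) = 284.418.
The smallest integer n is 285.

285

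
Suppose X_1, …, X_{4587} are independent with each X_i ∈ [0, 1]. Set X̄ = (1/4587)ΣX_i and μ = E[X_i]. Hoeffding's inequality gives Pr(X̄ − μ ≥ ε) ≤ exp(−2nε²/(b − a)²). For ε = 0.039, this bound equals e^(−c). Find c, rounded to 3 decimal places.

c = 2nε²/(b − a)² = 2·4587·0.039² / 1² = 13.9537.

13.954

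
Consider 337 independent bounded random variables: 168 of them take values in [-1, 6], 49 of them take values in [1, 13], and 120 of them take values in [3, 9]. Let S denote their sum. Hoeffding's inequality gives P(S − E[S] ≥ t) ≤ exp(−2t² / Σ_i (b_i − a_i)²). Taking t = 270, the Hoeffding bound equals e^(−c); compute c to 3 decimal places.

7.436

Σ(b_i − a_i)² = 168·7² + 49·12² + 120·6² = 19608.
c = 2t² / 19608 = 2·270² / 19608 = 7.4357.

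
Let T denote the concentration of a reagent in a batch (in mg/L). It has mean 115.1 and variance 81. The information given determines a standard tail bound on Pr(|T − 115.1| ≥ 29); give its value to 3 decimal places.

0.096

Mean and variance are known, so Chebyshev's inequality applies.
Chebyshev: Pr(|T − μ| ≥ t) ≤ Var(T)/t².
Bound = 81 / 841 = 0.0963.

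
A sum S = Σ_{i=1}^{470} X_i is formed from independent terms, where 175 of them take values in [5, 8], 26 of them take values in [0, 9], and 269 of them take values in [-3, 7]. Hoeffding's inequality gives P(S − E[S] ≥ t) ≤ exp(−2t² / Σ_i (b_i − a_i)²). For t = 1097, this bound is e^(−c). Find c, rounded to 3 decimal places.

78.703

Σ(b_i − a_i)² = 175·3² + 26·9² + 269·10² = 30581.
c = 2t² / 30581 = 2·1097² / 30581 = 78.7031.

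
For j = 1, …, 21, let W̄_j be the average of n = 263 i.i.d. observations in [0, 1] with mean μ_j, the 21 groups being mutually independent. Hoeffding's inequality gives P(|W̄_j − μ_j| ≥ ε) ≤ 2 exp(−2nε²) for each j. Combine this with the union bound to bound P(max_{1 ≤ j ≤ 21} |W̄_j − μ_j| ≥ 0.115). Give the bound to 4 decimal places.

Per-experiment Hoeffding bound: 2·exp(−2·263·0.115²) = 2·exp(−6.95635) = 0.0019051.
Union bound over 21 events: 21·0.0019051 = 0.04001.

0.0400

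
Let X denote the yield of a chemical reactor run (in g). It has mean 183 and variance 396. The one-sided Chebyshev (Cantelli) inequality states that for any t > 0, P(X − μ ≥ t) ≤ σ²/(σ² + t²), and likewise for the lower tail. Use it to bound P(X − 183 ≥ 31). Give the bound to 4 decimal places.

Here σ² = 396 and t = 31, so σ² + t² = 1357.
Cantelli's bound: 396/1357 = 0.2918.

0.2918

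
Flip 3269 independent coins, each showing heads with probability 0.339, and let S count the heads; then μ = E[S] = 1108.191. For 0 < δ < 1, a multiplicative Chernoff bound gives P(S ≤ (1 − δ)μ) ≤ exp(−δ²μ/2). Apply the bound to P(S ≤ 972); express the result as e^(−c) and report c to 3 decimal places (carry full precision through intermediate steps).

Write 972 = (1 − δ)μ, so δ = 1 − 972/1108.191 = 0.1228949…
Then the exponent is δ²μ/2 = (μ − 972)²/(2μ) = 8.368588.

8.369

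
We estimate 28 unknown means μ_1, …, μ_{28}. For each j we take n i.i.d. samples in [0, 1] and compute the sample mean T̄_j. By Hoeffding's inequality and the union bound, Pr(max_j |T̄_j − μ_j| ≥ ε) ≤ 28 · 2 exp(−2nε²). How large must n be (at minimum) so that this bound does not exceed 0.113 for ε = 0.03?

3448

Need 2·28·exp(−2nε²) ≤ 0.113, i.e. exp(−2nε²) ≤ 0.113/56.
So 2nε² ≥ ln(56/0.113) = 6.205719.
Hence n ≥ 6.205719/(2·0.03²) = 3447.622.
The smallest integer n is 3448.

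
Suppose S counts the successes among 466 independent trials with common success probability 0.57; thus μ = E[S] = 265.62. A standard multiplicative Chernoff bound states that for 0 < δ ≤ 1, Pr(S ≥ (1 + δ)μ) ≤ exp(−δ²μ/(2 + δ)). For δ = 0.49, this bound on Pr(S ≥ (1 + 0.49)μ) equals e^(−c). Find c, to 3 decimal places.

c = δ²μ/(2 + δ) = 0.49²·265.62/(2 + 0.49) = 25.6126.

25.613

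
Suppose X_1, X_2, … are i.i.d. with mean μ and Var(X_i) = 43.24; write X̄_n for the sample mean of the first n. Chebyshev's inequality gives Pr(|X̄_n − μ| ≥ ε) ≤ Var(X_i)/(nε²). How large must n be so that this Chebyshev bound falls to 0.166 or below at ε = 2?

Require 43.24/(n·2²) ≤ 0.166, i.e. n ≥ 43.24/(0.166·2²) = 65.120.
The smallest integer n is 66.

66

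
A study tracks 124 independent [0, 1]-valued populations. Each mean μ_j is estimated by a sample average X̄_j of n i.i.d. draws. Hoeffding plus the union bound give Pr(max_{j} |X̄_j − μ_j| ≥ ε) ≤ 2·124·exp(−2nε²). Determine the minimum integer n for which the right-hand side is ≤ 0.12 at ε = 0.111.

310

Need 2·124·exp(−2nε²) ≤ 0.12, i.e. exp(−2nε²) ≤ 0.12/248.
So 2nε² ≥ ln(248/0.12) = 7.633692.
Hence n ≥ 7.633692/(2·0.111²) = 309.784.
The smallest integer n is 310.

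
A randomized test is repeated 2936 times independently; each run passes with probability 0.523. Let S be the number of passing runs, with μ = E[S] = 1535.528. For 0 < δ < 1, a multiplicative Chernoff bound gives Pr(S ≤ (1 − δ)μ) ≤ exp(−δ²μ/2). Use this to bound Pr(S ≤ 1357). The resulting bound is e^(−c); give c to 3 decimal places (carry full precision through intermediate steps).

10.378

Write 1357 = (1 − δ)μ, so δ = 1 − 1357/1535.528 = 0.1162649…
Then the exponent is δ²μ/2 = (μ − 1357)²/(2μ) = 10.378269.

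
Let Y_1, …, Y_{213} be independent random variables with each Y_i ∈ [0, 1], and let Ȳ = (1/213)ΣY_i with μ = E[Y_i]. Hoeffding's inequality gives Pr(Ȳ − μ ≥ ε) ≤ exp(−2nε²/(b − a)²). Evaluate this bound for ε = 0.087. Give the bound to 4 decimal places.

Exponent: 2nε²/(b − a)² = 2·213·0.087² / 1² = 3.22439.
Bound = exp(−3.22439) = 0.03978.

0.0398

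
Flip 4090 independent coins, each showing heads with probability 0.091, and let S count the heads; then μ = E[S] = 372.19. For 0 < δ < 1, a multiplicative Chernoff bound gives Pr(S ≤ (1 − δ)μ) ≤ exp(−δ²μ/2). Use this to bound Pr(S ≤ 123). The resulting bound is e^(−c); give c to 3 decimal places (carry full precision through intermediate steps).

83.419

Write 123 = (1 − δ)μ, so δ = 1 − 123/372.19 = 0.6695236…
Then the exponent is δ²μ/2 = (μ − 123)²/(2μ) = 83.419297.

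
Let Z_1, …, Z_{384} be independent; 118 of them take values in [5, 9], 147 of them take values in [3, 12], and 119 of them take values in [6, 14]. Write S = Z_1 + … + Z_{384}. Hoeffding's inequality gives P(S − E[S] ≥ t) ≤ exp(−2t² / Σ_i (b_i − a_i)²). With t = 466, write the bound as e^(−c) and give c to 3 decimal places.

Σ(b_i − a_i)² = 118·4² + 147·9² + 119·8² = 21411.
c = 2t² / 21411 = 2·466² / 21411 = 20.2845.

20.285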